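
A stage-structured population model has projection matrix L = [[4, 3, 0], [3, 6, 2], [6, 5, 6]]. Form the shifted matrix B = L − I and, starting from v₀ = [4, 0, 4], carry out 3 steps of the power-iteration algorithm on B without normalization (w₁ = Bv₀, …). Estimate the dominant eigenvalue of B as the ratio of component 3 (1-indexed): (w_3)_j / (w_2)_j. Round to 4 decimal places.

B = L − I has rows (3, 3, 0); (3, 5, 2); (6, 5, 5)
w1 = Bv₀ = (3·4 + 3·0 + 0·4; 3·4 + 5·0 + 2·4; 6·4 + 5·0 + 5·4) = (12, 20, 44)
w2 = Bw1 = (3·12 + 3·20 + 0·44; 3·12 + 5·20 + 2·44; 6·12 + 5·20 + 5·44) = (96, 224, 392)
w3 = Bw2 = (960, 2192, 3656)
Ratio: 3656/392 = 9.3265

μ ≈ 9.3265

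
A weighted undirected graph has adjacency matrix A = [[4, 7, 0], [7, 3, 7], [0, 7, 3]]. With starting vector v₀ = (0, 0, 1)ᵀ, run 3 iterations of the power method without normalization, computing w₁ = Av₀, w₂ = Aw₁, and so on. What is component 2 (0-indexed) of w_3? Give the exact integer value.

w1 = Av₀ = (0, 7, 3)
w2 = Aw1 = (49, 42, 58)
w3 = Aw2 = (490, 875, 468)
The requested component of w3 is 468.

468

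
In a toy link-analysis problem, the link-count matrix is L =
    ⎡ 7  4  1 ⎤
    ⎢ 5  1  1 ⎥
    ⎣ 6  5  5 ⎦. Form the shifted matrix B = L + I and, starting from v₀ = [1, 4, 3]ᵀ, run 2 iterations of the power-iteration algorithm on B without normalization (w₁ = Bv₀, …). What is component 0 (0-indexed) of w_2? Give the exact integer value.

324

B = L + I has rows (8, 4, 1); (5, 2, 1); (6, 5, 6)
w1 = Bv₀ = (8·1 + 4·4 + 1·3; 5·1 + 2·4 + 1·3; 6·1 + 5·4 + 6·3) = (27, 16, 44)
w2 = Bw1 = (8·27 + 4·16 + 1·44; 5·27 + 2·16 + 1·44; 6·27 + 5·16 + 6·44) = (324, 211, 506)
Requested component of w2: 324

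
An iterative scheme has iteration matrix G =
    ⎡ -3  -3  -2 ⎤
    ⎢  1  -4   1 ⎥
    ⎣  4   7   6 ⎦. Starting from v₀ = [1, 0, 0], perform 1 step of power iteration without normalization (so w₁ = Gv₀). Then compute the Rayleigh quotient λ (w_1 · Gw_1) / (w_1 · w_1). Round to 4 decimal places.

3.0385

w1 = Gv₀ = (-3, 1, 4)
Gw1 = (-2, -3, 19)
w1·Gw1 = (-3)·(-2) + 1·(-3) + 4·19 = 79; w1·w1 = (-3)·(-3) + 1·1 + 4·4 = 26
λ ≈ 79/26 = 3.0385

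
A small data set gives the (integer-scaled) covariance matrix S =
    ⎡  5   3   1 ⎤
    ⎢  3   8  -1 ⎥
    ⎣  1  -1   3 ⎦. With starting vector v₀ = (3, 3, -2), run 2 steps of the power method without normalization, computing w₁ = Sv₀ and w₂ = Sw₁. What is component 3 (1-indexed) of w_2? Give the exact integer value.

w1 = Sv₀ = (22, 35, -6)
w2 = Sw1 = (209, 352, -31)
The requested component of w2 is -31.

-31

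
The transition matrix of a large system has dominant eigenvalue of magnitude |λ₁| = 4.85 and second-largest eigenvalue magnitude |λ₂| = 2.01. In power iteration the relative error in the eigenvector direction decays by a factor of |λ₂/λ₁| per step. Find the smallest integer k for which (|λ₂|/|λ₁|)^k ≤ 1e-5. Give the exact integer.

14

|λ₂/λ₁| = 2.01/4.85 = 0.41443
Need k ≥ ln(1e-5) / ln(0.41443) = -11.5129 / -0.8808 ≈ 13.070
Smallest integer k satisfying the bound: 14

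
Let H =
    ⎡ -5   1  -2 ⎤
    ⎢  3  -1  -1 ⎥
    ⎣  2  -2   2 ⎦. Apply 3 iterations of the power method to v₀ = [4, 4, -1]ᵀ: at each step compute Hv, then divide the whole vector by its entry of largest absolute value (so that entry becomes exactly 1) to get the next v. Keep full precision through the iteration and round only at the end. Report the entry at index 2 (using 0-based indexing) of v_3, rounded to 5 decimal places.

-0.45055

Hv0 = (-14.000000, 9.000000, -2.000000); divide by -14.000000 → v1 = (1.000000, -0.642857, 0.142857)
Hv1 = (-5.928571, 3.500000, 3.571429); divide by -5.928571 → v2 = (1.000000, -0.590361, -0.602410)
Hv2 = (-4.385542, 4.192771, 1.975904); divide by -4.385542 → v3 = (1.000000, -0.956044, -0.450549)
Requested entry of v3: 164/-364 = -0.45055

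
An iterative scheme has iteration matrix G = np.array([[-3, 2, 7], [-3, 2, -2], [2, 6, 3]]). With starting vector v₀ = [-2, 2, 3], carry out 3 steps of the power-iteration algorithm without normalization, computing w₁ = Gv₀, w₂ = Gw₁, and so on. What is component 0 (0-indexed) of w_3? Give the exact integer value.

w1 = Gv₀ = (31, 4, 17)
w2 = Gw1 = (34, -119, 137)
w3 = Gw2 = (619, -614, -235)
The requested component of w3 is 619.

619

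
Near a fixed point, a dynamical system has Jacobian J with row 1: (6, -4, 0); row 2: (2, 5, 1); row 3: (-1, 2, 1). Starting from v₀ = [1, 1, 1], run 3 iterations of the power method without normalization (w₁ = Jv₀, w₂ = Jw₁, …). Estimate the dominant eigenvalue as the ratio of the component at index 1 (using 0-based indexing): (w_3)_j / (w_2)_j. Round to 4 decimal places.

w1 = Jv₀ = (2, 8, 2)
w2 = Jw1 = (-20, 46, 16)
w3 = Jw2 = (-304, 206, 128)
Ratio at component: 206 / 46 = 4.4783

4.4783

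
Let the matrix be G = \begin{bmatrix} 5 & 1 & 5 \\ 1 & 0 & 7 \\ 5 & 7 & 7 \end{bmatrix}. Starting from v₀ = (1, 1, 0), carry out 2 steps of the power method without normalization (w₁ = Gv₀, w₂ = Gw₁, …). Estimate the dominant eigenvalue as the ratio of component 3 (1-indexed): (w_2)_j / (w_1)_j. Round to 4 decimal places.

w1 = Gv₀ = (6, 1, 12)
w2 = Gw1 = (91, 90, 121)
Ratio at component: 121 / 12 = 10.0833

λ ≈ 10.0833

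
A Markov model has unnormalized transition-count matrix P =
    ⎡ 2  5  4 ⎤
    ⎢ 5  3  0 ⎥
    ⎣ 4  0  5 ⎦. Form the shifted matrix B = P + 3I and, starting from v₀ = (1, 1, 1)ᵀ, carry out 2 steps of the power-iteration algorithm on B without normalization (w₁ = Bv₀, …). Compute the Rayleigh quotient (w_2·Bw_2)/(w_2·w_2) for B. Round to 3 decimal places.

μ ≈ 12.458

B = P + 3I has rows (5, 5, 4); (5, 6, 0); (4, 0, 8)
w1 = Bv₀ = (5·1 + 5·1 + 4·1; 5·1 + 6·1 + 0·1; 4·1 + 0·1 + 8·1) = (14, 11, 12)
w2 = Bw1 = (5·14 + 5·11 + 4·12; 5·14 + 6·11 + 0·12; 4·14 + 0·11 + 8·12) = (173, 136, 152)
Bw2 = (2153, 1681, 1908)
w2·Bw2 = 891101; w2·w2 = 71529; μ ≈ 891101/71529 = 12.458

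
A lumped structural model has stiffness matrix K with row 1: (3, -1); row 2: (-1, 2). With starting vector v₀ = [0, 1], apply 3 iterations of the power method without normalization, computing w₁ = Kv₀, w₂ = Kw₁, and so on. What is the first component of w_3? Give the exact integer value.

-20

w1 = Kv₀ = (-1, 2)
w2 = Kw1 = (-5, 5)
w3 = Kw2 = (-20, 15)
The requested component of w3 is -20.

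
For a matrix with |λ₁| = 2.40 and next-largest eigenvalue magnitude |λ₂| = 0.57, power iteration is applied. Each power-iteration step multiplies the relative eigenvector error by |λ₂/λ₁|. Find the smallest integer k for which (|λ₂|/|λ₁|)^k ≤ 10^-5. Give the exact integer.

|λ₂/λ₁| = 0.57/2.40 = 0.23750
Need k ≥ ln(10^-5) / ln(0.23750) = -11.5129 / -1.4376 ≈ 8.009
Smallest integer k satisfying the bound: 9

9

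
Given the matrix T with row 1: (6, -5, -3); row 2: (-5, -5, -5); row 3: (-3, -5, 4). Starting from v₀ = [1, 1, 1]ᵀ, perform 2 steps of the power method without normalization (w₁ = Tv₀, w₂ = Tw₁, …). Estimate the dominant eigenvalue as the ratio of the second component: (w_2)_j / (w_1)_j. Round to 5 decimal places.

-7.00000

w1 = Tv₀ = (6·1 + (-5)·1 + (-3)·1; (-5)·1 + (-5)·1 + (-5)·1; (-3)·1 + (-5)·1 + 4·1) = (-2, -15, -4)
w2 = Tw1 = (6·(-2) + (-5)·(-15) + (-3)·(-4); (-5)·(-2) + (-5)·(-15) + (-5)·(-4); (-3)·(-2) + (-5)·(-15) + 4·(-4)) = (75, 105, 65)
Ratio at component: 105 / -15 = -7.00000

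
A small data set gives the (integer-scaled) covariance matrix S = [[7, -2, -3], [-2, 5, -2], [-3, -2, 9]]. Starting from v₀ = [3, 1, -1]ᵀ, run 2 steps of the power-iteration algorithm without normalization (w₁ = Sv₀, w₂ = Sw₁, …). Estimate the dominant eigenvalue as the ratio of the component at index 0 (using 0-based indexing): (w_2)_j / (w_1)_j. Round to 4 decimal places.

λ ≈ 9.6364

w1 = Sv₀ = (7·3 + (-2)·1 + (-3)·(-1); (-2)·3 + 5·1 + (-2)·(-1); (-3)·3 + (-2)·1 + 9·(-1)) = (22, 1, -20)
w2 = Sw1 = (7·22 + (-2)·1 + (-3)·(-20); (-2)·22 + 5·1 + (-2)·(-20); (-3)·22 + (-2)·1 + 9·(-20)) = (212, 1, -248)
Ratio at component: 212 / 22 = 9.6364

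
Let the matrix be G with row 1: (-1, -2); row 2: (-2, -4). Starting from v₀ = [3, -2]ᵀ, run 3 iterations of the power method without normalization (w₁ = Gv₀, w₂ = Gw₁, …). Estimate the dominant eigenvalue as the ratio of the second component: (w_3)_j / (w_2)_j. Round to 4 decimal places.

w1 = Gv₀ = ((-1)·3 + (-2)·(-2); (-2)·3 + (-4)·(-2)) = (1, 2)
w2 = Gw1 = ((-1)·1 + (-2)·2; (-2)·1 + (-4)·2) = (-5, -10)
w3 = Gw2 = (25, 50)
Ratio at component: 50 / -10 = -5.0000

-5.0000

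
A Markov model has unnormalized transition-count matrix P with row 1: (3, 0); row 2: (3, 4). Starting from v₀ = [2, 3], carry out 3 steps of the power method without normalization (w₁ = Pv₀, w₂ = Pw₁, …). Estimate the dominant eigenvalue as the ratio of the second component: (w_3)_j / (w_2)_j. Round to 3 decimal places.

λ ≈ 4.600

w1 = Pv₀ = (3·2 + 0·3; 3·2 + 4·3) = (6, 18)
w2 = Pw1 = (3·6 + 0·18; 3·6 + 4·18) = (18, 90)
w3 = Pw2 = (54, 414)
Ratio at component: 414 / 90 = 4.600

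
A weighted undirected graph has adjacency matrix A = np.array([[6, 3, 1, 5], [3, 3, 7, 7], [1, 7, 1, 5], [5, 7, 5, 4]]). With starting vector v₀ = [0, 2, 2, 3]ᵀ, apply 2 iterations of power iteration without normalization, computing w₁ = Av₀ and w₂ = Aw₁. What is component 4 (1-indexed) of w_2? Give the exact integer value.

701

w1 = Av₀ = (6·0 + 3·2 + 1·2 + 5·3; 3·0 + 3·2 + 7·2 + 7·3; 1·0 + 7·2 + 1·2 + 5·3; 5·0 + 7·2 + 5·2 + 4·3) = (23, 41, 31, 36)
w2 = Aw1 = (6·23 + 3·41 + 1·31 + 5·36; 3·23 + 3·41 + 7·31 + 7·36; 1·23 + 7·41 + 1·31 + 5·36; 5·23 + 7·41 + 5·31 + 4·36) = (472, 661, 521, 701)
The requested component of w2 is 701.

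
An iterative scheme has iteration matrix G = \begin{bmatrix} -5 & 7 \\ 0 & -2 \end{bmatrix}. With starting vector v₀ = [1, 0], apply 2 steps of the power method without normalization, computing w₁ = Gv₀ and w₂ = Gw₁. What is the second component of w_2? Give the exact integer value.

w1 = Gv₀ = ((-5)·1 + 7·0; 0·1 + (-2)·0) = (-5, 0)
w2 = Gw1 = ((-5)·(-5) + 7·0; 0·(-5) + (-2)·0) = (25, 0)
The requested component of w2 is 0.

0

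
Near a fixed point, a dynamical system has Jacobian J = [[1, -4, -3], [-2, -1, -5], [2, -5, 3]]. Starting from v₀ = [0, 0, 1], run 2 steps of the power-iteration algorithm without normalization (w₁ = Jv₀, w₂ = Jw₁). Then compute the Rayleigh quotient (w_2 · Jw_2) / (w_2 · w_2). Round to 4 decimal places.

4.0370

w1 = Jv₀ = (1·0 + (-4)·0 + (-3)·1; (-2)·0 + (-1)·0 + (-5)·1; 2·0 + (-5)·0 + 3·1) = (-3, -5, 3)
w2 = Jw1 = (1·(-3) + (-4)·(-5) + (-3)·3; (-2)·(-3) + (-1)·(-5) + (-5)·3; 2·(-3) + (-5)·(-5) + 3·3) = (8, -4, 28)
Jw2 = (-60, -152, 120)
w2·Jw2 = 8·(-60) + (-4)·(-152) + 28·120 = 3488; w2·w2 = 8·8 + (-4)·(-4) + 28·28 = 864
λ ≈ 3488/864 = 4.0370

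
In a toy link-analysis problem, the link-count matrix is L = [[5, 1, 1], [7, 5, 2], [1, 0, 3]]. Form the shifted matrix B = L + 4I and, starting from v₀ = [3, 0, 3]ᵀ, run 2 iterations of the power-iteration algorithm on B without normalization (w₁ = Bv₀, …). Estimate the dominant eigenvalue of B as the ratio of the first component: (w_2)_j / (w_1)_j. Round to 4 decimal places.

B = L + 4I has rows (9, 1, 1); (7, 9, 2); (1, 0, 7)
w1 = Bv₀ = (9·3 + 1·0 + 1·3; 7·3 + 9·0 + 2·3; 1·3 + 0·0 + 7·3) = (30, 27, 24)
w2 = Bw1 = (9·30 + 1·27 + 1·24; 7·30 + 9·27 + 2·24; 1·30 + 0·27 + 7·24) = (321, 501, 198)
Ratio: 321/30 = 10.7000

μ ≈ 10.7000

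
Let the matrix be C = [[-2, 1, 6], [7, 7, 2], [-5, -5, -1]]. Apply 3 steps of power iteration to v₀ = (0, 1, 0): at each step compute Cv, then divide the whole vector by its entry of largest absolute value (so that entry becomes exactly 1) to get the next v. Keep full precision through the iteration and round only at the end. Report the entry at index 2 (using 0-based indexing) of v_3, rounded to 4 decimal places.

0.6140

Cv0 = (1.00000, 7.00000, -5.00000); divide by 7.00000 → v1 = (0.14286, 1.00000, -0.71429)
Cv1 = (-3.57143, 6.57143, -5.00000); divide by 6.57143 → v2 = (-0.54348, 1.00000, -0.76087)
Cv2 = (-2.47826, 1.67391, -1.52174); divide by -2.47826 → v3 = (1.00000, -0.67544, 0.61404)
Requested entry of v3: -70/-114 = 0.6140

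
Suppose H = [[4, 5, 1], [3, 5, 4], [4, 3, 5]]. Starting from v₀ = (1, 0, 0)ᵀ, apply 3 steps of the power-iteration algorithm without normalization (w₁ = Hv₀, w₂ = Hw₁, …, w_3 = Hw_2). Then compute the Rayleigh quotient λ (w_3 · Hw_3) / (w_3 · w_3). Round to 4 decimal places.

11.3559

w1 = Hv₀ = (4, 3, 4)
w2 = Hw1 = (35, 43, 45)
w3 = Hw2 = (400, 500, 494)
Hw3 = (4594, 5676, 5570)
w3·Hw3 = 400·4594 + 500·5676 + 494·5570 = 7427180; w3·w3 = 400·400 + 500·500 + 494·494 = 654036
λ ≈ 7427180/654036 = 11.3559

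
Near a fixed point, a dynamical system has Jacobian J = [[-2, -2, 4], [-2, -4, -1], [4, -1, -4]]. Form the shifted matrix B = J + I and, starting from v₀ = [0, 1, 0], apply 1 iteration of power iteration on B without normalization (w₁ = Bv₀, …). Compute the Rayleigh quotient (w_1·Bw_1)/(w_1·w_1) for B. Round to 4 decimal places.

B = J + I has rows (-1, -2, 4); (-2, -3, -1); (4, -1, -3)
w1 = Bv₀ = (-2, -3, -1)
Bw1 = (4, 14, -2)
w1·Bw1 = -48; w1·w1 = 14; μ ≈ -48/14 = -3.4286

μ ≈ -3.4286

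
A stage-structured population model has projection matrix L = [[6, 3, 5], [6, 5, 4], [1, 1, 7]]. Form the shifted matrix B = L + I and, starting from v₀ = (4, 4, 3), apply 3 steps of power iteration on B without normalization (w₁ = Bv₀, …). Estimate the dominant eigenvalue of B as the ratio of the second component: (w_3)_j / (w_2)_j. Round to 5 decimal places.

B = L + I has rows (7, 3, 5); (6, 6, 4); (1, 1, 8)
w1 = Bv₀ = (55, 60, 32)
w2 = Bw1 = (725, 818, 371)
w3 = Bw2 = (9384, 10742, 4511)
Ratio: 10742/818 = 13.13203

μ ≈ 13.13203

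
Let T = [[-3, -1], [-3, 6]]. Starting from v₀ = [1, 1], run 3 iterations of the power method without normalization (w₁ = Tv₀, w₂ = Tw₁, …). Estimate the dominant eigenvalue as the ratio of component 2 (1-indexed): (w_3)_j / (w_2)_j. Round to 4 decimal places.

5.1000

w1 = Tv₀ = (-4, 3)
w2 = Tw1 = (9, 30)
w3 = Tw2 = (-57, 153)
Ratio at component: 153 / 30 = 5.1000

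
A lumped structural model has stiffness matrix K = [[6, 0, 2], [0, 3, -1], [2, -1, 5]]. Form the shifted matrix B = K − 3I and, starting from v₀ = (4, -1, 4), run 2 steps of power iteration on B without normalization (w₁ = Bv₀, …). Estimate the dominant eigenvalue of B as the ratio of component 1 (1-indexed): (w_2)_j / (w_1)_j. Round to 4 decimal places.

B = K − 3I has rows (3, 0, 2); (0, 0, -1); (2, -1, 2)
w1 = Bv₀ = (3·4 + 0·(-1) + 2·4; 0·4 + 0·(-1) + (-1)·4; 2·4 + (-1)·(-1) + 2·4) = (20, -4, 17)
w2 = Bw1 = (3·20 + 0·(-4) + 2·17; 0·20 + 0·(-4) + (-1)·17; 2·20 + (-1)·(-4) + 2·17) = (94, -17, 78)
Ratio: 94/20 = 4.7000

4.7000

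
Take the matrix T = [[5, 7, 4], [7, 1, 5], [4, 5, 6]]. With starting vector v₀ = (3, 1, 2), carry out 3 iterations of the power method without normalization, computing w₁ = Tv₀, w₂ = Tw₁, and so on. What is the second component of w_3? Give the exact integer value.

w1 = Tv₀ = (5·3 + 7·1 + 4·2; 7·3 + 1·1 + 5·2; 4·3 + 5·1 + 6·2) = (30, 32, 29)
w2 = Tw1 = (5·30 + 7·32 + 4·29; 7·30 + 1·32 + 5·29; 4·30 + 5·32 + 6·29) = (490, 387, 454)
w3 = Tw2 = (6975, 6087, 6619)
The requested component of w3 is 6087.

6087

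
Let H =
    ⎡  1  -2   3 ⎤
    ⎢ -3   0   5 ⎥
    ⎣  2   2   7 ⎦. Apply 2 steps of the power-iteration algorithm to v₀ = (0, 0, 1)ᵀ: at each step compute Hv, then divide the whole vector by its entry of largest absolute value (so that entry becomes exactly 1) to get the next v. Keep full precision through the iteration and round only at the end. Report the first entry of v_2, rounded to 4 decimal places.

0.2154

Hv0 = (3.00000, 5.00000, 7.00000); divide by 7.00000 → v1 = (0.42857, 0.71429, 1.00000)
Hv1 = (2.00000, 3.71429, 9.28571); divide by 9.28571 → v2 = (0.21538, 0.40000, 1.00000)
Requested entry of v2: 14/65 = 0.2154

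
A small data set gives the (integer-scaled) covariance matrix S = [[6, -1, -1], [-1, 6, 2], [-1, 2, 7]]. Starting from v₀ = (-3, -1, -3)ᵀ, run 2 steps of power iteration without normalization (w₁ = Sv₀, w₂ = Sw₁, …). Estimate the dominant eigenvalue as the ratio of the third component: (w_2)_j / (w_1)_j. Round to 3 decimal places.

w1 = Sv₀ = (-14, -9, -20)
w2 = Sw1 = (-55, -80, -144)
Ratio at component: -144 / -20 = 7.200

λ ≈ 7.200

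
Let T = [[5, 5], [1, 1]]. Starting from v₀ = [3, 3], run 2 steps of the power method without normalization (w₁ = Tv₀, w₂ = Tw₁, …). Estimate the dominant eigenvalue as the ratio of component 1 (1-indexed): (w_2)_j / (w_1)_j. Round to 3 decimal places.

λ ≈ 6.000

w1 = Tv₀ = (5·3 + 5·3; 1·3 + 1·3) = (30, 6)
w2 = Tw1 = (5·30 + 5·6; 1·30 + 1·6) = (180, 36)
Ratio at component: 180 / 30 = 6.000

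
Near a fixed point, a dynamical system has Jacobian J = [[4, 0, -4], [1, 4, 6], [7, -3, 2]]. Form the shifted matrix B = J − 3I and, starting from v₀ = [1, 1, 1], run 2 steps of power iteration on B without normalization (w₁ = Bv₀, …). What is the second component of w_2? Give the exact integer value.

B = J − 3I has rows (1, 0, -4); (1, 1, 6); (7, -3, -1)
w1 = Bv₀ = (1·1 + 0·1 + (-4)·1; 1·1 + 1·1 + 6·1; 7·1 + (-3)·1 + (-1)·1) = (-3, 8, 3)
w2 = Bw1 = (1·(-3) + 0·8 + (-4)·3; 1·(-3) + 1·8 + 6·3; 7·(-3) + (-3)·8 + (-1)·3) = (-15, 23, -48)
Requested component of w2: 23

23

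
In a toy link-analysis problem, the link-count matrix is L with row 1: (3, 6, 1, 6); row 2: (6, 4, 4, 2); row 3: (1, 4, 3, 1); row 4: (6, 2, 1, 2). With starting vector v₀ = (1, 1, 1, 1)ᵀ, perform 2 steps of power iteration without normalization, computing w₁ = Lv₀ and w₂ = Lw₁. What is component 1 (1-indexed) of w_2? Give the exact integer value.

219

w1 = Lv₀ = (16, 16, 9, 11)
w2 = Lw1 = (219, 218, 118, 159)
The requested component of w2 is 219.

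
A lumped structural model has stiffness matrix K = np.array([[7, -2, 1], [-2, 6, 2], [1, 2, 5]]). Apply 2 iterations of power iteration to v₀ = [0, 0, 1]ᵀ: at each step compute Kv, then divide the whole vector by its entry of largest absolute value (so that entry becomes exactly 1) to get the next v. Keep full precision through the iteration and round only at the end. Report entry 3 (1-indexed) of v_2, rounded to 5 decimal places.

Kv0 = (1.000000, 2.000000, 5.000000); divide by 5.000000 → v1 = (0.200000, 0.400000, 1.000000)
Kv1 = (1.600000, 4.000000, 6.000000); divide by 6.000000 → v2 = (0.266667, 0.666667, 1.000000)
Requested entry of v2: 30/30 = 1.00000

1.00000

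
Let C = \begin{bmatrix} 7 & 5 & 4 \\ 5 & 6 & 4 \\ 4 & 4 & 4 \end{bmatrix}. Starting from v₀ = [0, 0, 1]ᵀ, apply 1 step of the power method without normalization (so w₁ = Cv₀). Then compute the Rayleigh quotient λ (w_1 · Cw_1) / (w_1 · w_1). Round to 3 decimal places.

14.333

w1 = Cv₀ = (7·0 + 5·0 + 4·1; 5·0 + 6·0 + 4·1; 4·0 + 4·0 + 4·1) = (4, 4, 4)
Cw1 = (64, 60, 48)
w1·Cw1 = 4·64 + 4·60 + 4·48 = 688; w1·w1 = 4·4 + 4·4 + 4·4 = 48
λ ≈ 688/48 = 14.333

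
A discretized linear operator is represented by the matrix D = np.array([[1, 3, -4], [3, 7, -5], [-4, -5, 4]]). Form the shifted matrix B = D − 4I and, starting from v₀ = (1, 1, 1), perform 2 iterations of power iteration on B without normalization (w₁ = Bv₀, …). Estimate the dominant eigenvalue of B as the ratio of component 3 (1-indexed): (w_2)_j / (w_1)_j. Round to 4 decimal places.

-1.2222

B = D − 4I has rows (-3, 3, -4); (3, 3, -5); (-4, -5, 0)
w1 = Bv₀ = ((-3)·1 + 3·1 + (-4)·1; 3·1 + 3·1 + (-5)·1; (-4)·1 + (-5)·1 + 0·1) = (-4, 1, -9)
w2 = Bw1 = ((-3)·(-4) + 3·1 + (-4)·(-9); 3·(-4) + 3·1 + (-5)·(-9); (-4)·(-4) + (-5)·1 + 0·(-9)) = (51, 36, 11)
Ratio: 11/-9 = -1.2222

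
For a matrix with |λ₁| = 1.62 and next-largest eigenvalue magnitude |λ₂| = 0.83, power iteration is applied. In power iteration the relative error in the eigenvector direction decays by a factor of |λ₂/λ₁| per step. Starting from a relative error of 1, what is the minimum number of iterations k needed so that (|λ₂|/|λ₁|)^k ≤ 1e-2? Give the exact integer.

|λ₂/λ₁| = 0.83/1.62 = 0.51235
Need k ≥ ln(1e-2) / ln(0.51235) = -4.6052 / -0.6688 ≈ 6.886
Smallest integer k satisfying the bound: 7

7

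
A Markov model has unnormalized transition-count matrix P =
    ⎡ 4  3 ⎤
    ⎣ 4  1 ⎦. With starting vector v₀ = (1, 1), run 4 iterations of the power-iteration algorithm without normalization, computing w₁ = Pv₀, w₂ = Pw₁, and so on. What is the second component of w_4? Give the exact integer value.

1289

w1 = Pv₀ = (4·1 + 3·1; 4·1 + 1·1) = (7, 5)
w2 = Pw1 = (4·7 + 3·5; 4·7 + 1·5) = (43, 33)
w3 = Pw2 = (271, 205)
w4 = Pw3 = (1699, 1289)
The requested component of w4 is 1289.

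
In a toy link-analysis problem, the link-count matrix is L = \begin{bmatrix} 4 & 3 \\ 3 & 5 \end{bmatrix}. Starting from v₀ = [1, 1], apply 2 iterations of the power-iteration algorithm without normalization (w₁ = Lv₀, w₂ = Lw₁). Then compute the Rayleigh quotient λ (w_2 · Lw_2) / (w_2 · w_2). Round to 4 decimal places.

w1 = Lv₀ = (4·1 + 3·1; 3·1 + 5·1) = (7, 8)
w2 = Lw1 = (4·7 + 3·8; 3·7 + 5·8) = (52, 61)
Lw2 = (391, 461)
w2·Lw2 = 52·391 + 61·461 = 48453; w2·w2 = 52·52 + 61·61 = 6425
λ ≈ 48453/6425 = 7.5413

7.5413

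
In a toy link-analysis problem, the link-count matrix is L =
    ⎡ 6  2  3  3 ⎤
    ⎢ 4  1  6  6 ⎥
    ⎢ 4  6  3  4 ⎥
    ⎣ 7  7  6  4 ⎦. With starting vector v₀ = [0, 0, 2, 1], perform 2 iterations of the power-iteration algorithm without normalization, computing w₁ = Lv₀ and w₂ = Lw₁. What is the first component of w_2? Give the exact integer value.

168

w1 = Lv₀ = (6·0 + 2·0 + 3·2 + 3·1; 4·0 + 1·0 + 6·2 + 6·1; 4·0 + 6·0 + 3·2 + 4·1; 7·0 + 7·0 + 6·2 + 4·1) = (9, 18, 10, 16)
w2 = Lw1 = (6·9 + 2·18 + 3·10 + 3·16; 4·9 + 1·18 + 6·10 + 6·16; 4·9 + 6·18 + 3·10 + 4·16; 7·9 + 7·18 + 6·10 + 4·16) = (168, 210, 238, 313)
The requested component of w2 is 168.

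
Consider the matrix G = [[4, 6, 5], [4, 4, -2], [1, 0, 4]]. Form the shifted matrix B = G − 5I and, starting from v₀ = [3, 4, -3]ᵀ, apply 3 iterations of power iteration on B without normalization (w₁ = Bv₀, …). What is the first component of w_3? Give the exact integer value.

B = G − 5I has rows (-1, 6, 5); (4, -1, -2); (1, 0, -1)
w1 = Bv₀ = ((-1)·3 + 6·4 + 5·(-3); 4·3 + (-1)·4 + (-2)·(-3); 1·3 + 0·4 + (-1)·(-3)) = (6, 14, 6)
w2 = Bw1 = ((-1)·6 + 6·14 + 5·6; 4·6 + (-1)·14 + (-2)·6; 1·6 + 0·14 + (-1)·6) = (108, -2, 0)
w3 = Bw2 = (-120, 434, 108)
Requested component of w3: -120

-120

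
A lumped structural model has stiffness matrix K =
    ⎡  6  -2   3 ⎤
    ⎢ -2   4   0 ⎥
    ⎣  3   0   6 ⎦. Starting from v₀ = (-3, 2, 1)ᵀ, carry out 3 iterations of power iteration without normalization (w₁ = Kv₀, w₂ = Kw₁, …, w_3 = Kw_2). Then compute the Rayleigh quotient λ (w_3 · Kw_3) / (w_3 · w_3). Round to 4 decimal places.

9.2519

w1 = Kv₀ = (6·(-3) + (-2)·2 + 3·1; (-2)·(-3) + 4·2 + 0·1; 3·(-3) + 0·2 + 6·1) = (-19, 14, -3)
w2 = Kw1 = (6·(-19) + (-2)·14 + 3·(-3); (-2)·(-19) + 4·14 + 0·(-3); 3·(-19) + 0·14 + 6·(-3)) = (-151, 94, -75)
w3 = Kw2 = (-1319, 678, -903)
Kw3 = (-11979, 5350, -9375)
w3·Kw3 = (-1319)·(-11979) + 678·5350 + (-903)·(-9375) = 27893226; w3·w3 = (-1319)·(-1319) + 678·678 + (-903)·(-903) = 3014854
λ ≈ 27893226/3014854 = 9.2519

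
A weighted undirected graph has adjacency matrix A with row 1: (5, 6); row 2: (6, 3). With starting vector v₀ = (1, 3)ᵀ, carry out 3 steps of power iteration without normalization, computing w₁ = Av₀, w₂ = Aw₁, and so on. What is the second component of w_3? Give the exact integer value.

w1 = Av₀ = (5·1 + 6·3; 6·1 + 3·3) = (23, 15)
w2 = Aw1 = (5·23 + 6·15; 6·23 + 3·15) = (205, 183)
w3 = Aw2 = (2123, 1779)
The requested component of w3 is 1779.

1779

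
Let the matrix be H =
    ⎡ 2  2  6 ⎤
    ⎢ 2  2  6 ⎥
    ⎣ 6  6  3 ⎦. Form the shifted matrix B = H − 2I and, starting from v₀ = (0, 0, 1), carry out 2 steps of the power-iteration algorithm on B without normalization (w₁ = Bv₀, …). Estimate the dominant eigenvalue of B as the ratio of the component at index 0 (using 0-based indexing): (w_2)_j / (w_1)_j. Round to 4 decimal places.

B = H − 2I has rows (0, 2, 6); (2, 0, 6); (6, 6, 1)
w1 = Bv₀ = (0·0 + 2·0 + 6·1; 2·0 + 0·0 + 6·1; 6·0 + 6·0 + 1·1) = (6, 6, 1)
w2 = Bw1 = (0·6 + 2·6 + 6·1; 2·6 + 0·6 + 6·1; 6·6 + 6·6 + 1·1) = (18, 18, 73)
Ratio: 18/6 = 3.0000

3.0000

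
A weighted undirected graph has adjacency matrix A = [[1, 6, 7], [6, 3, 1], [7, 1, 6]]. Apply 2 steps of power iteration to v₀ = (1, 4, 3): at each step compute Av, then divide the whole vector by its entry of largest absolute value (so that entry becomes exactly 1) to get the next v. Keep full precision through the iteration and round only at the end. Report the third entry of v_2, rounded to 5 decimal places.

1.00000

Av0 = (46.000000, 21.000000, 29.000000); divide by 46.000000 → v1 = (1.000000, 0.456522, 0.630435)
Av1 = (8.152174, 8.000000, 11.239130); divide by 11.239130 → v2 = (0.725338, 0.711799, 1.000000)
Requested entry of v2: 517/517 = 1.00000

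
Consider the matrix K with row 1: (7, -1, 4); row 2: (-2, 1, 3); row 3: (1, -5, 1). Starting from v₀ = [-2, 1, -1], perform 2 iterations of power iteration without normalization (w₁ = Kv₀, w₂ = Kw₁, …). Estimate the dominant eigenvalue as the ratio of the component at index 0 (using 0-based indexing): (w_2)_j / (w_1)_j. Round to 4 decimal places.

w1 = Kv₀ = (7·(-2) + (-1)·1 + 4·(-1); (-2)·(-2) + 1·1 + 3·(-1); 1·(-2) + (-5)·1 + 1·(-1)) = (-19, 2, -8)
w2 = Kw1 = (7·(-19) + (-1)·2 + 4·(-8); (-2)·(-19) + 1·2 + 3·(-8); 1·(-19) + (-5)·2 + 1·(-8)) = (-167, 16, -37)
Ratio at component: -167 / -19 = 8.7895

8.7895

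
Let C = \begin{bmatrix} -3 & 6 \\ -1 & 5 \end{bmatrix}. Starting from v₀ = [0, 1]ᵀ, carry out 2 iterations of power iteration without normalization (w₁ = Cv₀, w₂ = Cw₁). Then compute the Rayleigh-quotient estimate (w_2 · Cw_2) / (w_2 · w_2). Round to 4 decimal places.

λ ≈ 4.9762

w1 = Cv₀ = ((-3)·0 + 6·1; (-1)·0 + 5·1) = (6, 5)
w2 = Cw1 = ((-3)·6 + 6·5; (-1)·6 + 5·5) = (12, 19)
Cw2 = (78, 83)
w2·Cw2 = 12·78 + 19·83 = 2513; w2·w2 = 12·12 + 19·19 = 505
λ ≈ 2513/505 = 4.9762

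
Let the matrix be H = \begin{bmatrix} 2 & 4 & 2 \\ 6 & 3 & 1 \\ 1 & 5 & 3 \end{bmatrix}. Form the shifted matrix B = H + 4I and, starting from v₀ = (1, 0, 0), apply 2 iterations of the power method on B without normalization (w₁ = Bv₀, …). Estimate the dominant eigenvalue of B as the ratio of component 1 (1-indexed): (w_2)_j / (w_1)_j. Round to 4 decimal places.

B = H + 4I has rows (6, 4, 2); (6, 7, 1); (1, 5, 7)
w1 = Bv₀ = (6, 6, 1)
w2 = Bw1 = (62, 79, 43)
Ratio: 62/6 = 10.3333

10.3333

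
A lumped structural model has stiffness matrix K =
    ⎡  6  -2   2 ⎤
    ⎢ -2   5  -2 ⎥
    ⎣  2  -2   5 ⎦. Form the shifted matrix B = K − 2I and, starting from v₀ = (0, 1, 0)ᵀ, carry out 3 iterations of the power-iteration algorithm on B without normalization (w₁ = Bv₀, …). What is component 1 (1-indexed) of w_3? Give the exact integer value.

B = K − 2I has rows (4, -2, 2); (-2, 3, -2); (2, -2, 3)
w1 = Bv₀ = (4·0 + (-2)·1 + 2·0; (-2)·0 + 3·1 + (-2)·0; 2·0 + (-2)·1 + 3·0) = (-2, 3, -2)
w2 = Bw1 = (4·(-2) + (-2)·3 + 2·(-2); (-2)·(-2) + 3·3 + (-2)·(-2); 2·(-2) + (-2)·3 + 3·(-2)) = (-18, 17, -16)
w3 = Bw2 = (-138, 119, -118)
Requested component of w3: -138

-138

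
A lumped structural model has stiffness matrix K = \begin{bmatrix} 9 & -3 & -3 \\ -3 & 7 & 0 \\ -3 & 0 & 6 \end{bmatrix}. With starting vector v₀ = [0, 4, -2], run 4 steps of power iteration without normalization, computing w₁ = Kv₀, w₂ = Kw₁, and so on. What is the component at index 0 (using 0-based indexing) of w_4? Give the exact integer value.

-17940

w1 = Kv₀ = (-6, 28, -12)
w2 = Kw1 = (-102, 214, -54)
w3 = Kw2 = (-1398, 1804, -18)
w4 = Kw3 = (-17940, 16822, 4086)
The requested component of w4 is -17940.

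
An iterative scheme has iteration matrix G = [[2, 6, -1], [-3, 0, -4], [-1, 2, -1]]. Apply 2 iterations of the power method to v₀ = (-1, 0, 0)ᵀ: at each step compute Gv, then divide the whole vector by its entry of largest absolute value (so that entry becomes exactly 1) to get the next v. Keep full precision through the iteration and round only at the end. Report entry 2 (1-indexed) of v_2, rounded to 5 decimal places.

Gv0 = (-2.000000, 3.000000, 1.000000); divide by 3.000000 → v1 = (-0.666667, 1.000000, 0.333333)
Gv1 = (4.333333, 0.666667, 2.333333); divide by 4.333333 → v2 = (1.000000, 0.153846, 0.538462)
Requested entry of v2: 2/13 = 0.15385

0.15385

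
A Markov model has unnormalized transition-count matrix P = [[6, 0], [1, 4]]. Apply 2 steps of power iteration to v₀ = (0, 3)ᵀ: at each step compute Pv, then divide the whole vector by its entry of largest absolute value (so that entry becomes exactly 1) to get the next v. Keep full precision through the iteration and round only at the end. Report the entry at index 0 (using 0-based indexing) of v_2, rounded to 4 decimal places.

0.0000

Pv0 = (0.00000, 12.00000); divide by 12.00000 → v1 = (0.00000, 1.00000)
Pv1 = (0.00000, 4.00000); divide by 4.00000 → v2 = (0.00000, 1.00000)
Requested entry of v2: 0/48 = 0.0000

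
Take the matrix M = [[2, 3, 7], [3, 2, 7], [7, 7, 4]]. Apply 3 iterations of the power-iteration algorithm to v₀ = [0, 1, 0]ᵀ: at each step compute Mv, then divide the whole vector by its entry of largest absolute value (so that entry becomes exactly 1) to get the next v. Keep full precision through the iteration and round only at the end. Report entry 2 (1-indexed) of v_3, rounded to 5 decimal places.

0.67206

Mv0 = (3.000000, 2.000000, 7.000000); divide by 7.000000 → v1 = (0.428571, 0.285714, 1.000000)
Mv1 = (8.714286, 8.857143, 9.000000); divide by 9.000000 → v2 = (0.968254, 0.984127, 1.000000)
Mv2 = (11.888889, 11.873016, 17.666667); divide by 17.666667 → v3 = (0.672956, 0.672058, 1.000000)
Requested entry of v3: 748/1113 = 0.67206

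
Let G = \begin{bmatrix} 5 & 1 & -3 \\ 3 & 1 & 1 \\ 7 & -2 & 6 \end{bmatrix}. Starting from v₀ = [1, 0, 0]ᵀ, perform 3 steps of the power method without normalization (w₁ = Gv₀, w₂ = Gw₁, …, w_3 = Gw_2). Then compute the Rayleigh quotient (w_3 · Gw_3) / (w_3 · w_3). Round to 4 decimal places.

λ ≈ 3.8262

w1 = Gv₀ = (5, 3, 7)
w2 = Gw1 = (7, 25, 71)
w3 = Gw2 = (-153, 117, 425)
Gw3 = (-1923, 83, 1245)
w3·Gw3 = (-153)·(-1923) + 117·83 + 425·1245 = 833055; w3·w3 = (-153)·(-153) + 117·117 + 425·425 = 217723
λ ≈ 833055/217723 = 3.8262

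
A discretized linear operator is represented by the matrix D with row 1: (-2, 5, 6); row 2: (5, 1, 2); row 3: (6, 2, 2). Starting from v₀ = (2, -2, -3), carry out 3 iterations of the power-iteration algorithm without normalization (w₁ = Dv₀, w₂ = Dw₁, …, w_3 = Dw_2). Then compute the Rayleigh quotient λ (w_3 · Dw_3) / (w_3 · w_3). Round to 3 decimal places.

w1 = Dv₀ = (-32, 2, 2)
w2 = Dw1 = (86, -154, -184)
w3 = Dw2 = (-2046, -92, -160)
Dw3 = (2672, -10642, -12780)
w3·Dw3 = (-2046)·2672 + (-92)·(-10642) + (-160)·(-12780) = -2443048; w3·w3 = (-2046)·(-2046) + (-92)·(-92) + (-160)·(-160) = 4220180
λ ≈ -2443048/4220180 = -0.579

-0.579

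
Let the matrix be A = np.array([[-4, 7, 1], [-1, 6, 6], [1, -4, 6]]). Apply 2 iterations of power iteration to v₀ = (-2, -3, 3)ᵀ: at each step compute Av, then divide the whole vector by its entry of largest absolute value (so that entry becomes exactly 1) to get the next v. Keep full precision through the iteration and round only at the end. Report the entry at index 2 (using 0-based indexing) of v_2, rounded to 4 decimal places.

Av0 = (-10.00000, 2.00000, 28.00000); divide by 28.00000 → v1 = (-0.35714, 0.07143, 1.00000)
Av1 = (2.92857, 6.78571, 5.35714); divide by 6.78571 → v2 = (0.43158, 1.00000, 0.78947)
Requested entry of v2: 150/190 = 0.7895

0.7895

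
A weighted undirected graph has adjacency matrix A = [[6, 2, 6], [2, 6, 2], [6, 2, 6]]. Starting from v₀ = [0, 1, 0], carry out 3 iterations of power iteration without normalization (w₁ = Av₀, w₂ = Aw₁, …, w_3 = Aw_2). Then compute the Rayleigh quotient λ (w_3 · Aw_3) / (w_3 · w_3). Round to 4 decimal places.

12.9876

w1 = Av₀ = (2, 6, 2)
w2 = Aw1 = (36, 44, 36)
w3 = Aw2 = (520, 408, 520)
Aw3 = (7056, 4528, 7056)
w3·Aw3 = 520·7056 + 408·4528 + 520·7056 = 9185664; w3·w3 = 520·520 + 408·408 + 520·520 = 707264
λ ≈ 9185664/707264 = 12.9876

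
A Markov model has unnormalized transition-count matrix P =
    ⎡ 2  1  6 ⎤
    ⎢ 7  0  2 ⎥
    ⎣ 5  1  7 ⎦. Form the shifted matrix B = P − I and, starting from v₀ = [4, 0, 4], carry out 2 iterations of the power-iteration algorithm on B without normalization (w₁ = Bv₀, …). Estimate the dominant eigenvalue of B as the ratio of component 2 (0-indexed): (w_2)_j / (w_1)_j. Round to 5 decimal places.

10.00000

B = P − I has rows (1, 1, 6); (7, -1, 2); (5, 1, 6)
w1 = Bv₀ = (1·4 + 1·0 + 6·4; 7·4 + (-1)·0 + 2·4; 5·4 + 1·0 + 6·4) = (28, 36, 44)
w2 = Bw1 = (1·28 + 1·36 + 6·44; 7·28 + (-1)·36 + 2·44; 5·28 + 1·36 + 6·44) = (328, 248, 440)
Ratio: 440/44 = 10.00000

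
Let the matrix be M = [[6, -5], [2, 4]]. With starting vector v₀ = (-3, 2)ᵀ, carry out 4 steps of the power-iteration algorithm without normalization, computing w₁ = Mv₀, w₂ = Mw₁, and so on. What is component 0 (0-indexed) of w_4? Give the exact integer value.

w1 = Mv₀ = (6·(-3) + (-5)·2; 2·(-3) + 4·2) = (-28, 2)
w2 = Mw1 = (6·(-28) + (-5)·2; 2·(-28) + 4·2) = (-178, -48)
w3 = Mw2 = (-828, -548)
w4 = Mw3 = (-2228, -3848)
The requested component of w4 is -2228.

-2228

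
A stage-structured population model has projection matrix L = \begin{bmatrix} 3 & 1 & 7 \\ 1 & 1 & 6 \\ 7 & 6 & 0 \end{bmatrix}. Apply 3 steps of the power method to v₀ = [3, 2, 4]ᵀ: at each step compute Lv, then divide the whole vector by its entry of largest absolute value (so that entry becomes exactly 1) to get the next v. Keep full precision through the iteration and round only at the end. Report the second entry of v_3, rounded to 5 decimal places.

Lv0 = (39.000000, 29.000000, 33.000000); divide by 39.000000 → v1 = (1.000000, 0.743590, 0.846154)
Lv1 = (9.666667, 6.820513, 11.461538); divide by 11.461538 → v2 = (0.843400, 0.595078, 1.000000)
Lv2 = (10.125280, 7.438479, 9.474273); divide by 10.125280 → v3 = (1.000000, 0.734644, 0.935705)
Requested entry of v3: 3325/4526 = 0.73464

0.73464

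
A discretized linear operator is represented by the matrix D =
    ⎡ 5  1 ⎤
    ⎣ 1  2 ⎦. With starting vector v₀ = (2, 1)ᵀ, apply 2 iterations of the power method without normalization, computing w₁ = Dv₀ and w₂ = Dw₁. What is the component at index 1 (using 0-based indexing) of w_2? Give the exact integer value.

w1 = Dv₀ = (5·2 + 1·1; 1·2 + 2·1) = (11, 4)
w2 = Dw1 = (5·11 + 1·4; 1·11 + 2·4) = (59, 19)
The requested component of w2 is 19.

19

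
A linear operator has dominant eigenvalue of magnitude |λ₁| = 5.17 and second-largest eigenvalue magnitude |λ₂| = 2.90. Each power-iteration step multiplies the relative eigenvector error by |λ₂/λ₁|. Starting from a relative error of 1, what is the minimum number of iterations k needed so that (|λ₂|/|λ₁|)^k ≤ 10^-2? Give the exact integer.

|λ₂/λ₁| = 2.90/5.17 = 0.56093
Need k ≥ ln(10^-2) / ln(0.56093) = -4.6052 / -0.5782 ≈ 7.965
Smallest integer k satisfying the bound: 8

8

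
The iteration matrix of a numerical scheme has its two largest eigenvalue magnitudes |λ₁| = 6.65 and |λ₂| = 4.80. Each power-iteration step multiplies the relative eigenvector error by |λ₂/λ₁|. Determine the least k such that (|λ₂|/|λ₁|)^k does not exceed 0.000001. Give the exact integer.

43

|λ₂/λ₁| = 4.80/6.65 = 0.72180
Need k ≥ ln(0.000001) / ln(0.72180) = -13.8155 / -0.3260 ≈ 42.379
Smallest integer k satisfying the bound: 43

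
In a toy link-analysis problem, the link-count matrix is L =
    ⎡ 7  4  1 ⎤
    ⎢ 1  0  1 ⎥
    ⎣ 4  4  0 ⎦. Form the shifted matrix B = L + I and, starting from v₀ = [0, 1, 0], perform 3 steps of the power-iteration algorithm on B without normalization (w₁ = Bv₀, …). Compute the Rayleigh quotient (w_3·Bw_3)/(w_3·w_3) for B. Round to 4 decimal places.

9.3168

B = L + I has rows (8, 4, 1); (1, 1, 1); (4, 4, 1)
w1 = Bv₀ = (4, 1, 4)
w2 = Bw1 = (40, 9, 24)
w3 = Bw2 = (380, 73, 220)
Bw3 = (3552, 673, 2032)
w3·Bw3 = 1845929; w3·w3 = 198129; μ ≈ 1845929/198129 = 9.3168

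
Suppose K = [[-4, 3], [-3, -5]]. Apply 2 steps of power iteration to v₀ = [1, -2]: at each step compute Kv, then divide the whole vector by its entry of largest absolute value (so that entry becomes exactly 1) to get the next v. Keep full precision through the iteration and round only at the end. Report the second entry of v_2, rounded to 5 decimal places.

Kv0 = (-10.000000, 7.000000); divide by -10.000000 → v1 = (1.000000, -0.700000)
Kv1 = (-6.100000, 0.500000); divide by -6.100000 → v2 = (1.000000, -0.081967)
Requested entry of v2: -5/61 = -0.08197

-0.08197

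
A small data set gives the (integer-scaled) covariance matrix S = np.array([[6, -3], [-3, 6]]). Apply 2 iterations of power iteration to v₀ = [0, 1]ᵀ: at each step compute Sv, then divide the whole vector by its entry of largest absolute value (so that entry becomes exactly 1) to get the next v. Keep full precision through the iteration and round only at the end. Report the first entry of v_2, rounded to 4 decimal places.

-0.8000

Sv0 = (-3.00000, 6.00000); divide by 6.00000 → v1 = (-0.50000, 1.00000)
Sv1 = (-6.00000, 7.50000); divide by 7.50000 → v2 = (-0.80000, 1.00000)
Requested entry of v2: -36/45 = -0.8000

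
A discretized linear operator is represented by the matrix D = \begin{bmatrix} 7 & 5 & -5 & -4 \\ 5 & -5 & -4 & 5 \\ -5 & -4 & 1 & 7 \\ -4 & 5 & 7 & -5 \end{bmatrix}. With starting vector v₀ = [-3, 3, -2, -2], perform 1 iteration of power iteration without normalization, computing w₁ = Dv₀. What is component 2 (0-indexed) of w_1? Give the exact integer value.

-13

w1 = Dv₀ = (12, -32, -13, 23)
The requested component of w1 is -13.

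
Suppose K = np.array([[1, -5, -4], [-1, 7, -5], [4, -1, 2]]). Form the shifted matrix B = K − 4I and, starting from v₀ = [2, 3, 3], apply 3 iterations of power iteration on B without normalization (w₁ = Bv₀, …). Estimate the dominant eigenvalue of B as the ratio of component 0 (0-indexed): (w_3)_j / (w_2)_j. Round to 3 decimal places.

B = K − 4I has rows (-3, -5, -4); (-1, 3, -5); (4, -1, -2)
w1 = Bv₀ = ((-3)·2 + (-5)·3 + (-4)·3; (-1)·2 + 3·3 + (-5)·3; 4·2 + (-1)·3 + (-2)·3) = (-33, -8, -1)
w2 = Bw1 = ((-3)·(-33) + (-5)·(-8) + (-4)·(-1); (-1)·(-33) + 3·(-8) + (-5)·(-1); 4·(-33) + (-1)·(-8) + (-2)·(-1)) = (143, 14, -122)
w3 = Bw2 = (-11, 509, 802)
Ratio: -11/143 = -0.077

-0.077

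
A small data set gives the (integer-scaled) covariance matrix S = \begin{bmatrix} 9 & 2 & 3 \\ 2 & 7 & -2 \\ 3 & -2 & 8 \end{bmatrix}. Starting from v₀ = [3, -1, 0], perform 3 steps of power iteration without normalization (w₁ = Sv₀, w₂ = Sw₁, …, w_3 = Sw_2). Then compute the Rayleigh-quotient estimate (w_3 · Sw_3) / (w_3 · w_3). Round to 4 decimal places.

λ ≈ 11.5490

w1 = Sv₀ = (9·3 + 2·(-1) + 3·0; 2·3 + 7·(-1) + (-2)·0; 3·3 + (-2)·(-1) + 8·0) = (25, -1, 11)
w2 = Sw1 = (9·25 + 2·(-1) + 3·11; 2·25 + 7·(-1) + (-2)·11; 3·25 + (-2)·(-1) + 8·11) = (256, 21, 165)
w3 = Sw2 = (2841, 329, 2046)
Sw3 = (32365, 3893, 24233)
w3·Sw3 = 2841·32365 + 329·3893 + 2046·24233 = 142810480; w3·w3 = 2841·2841 + 329·329 + 2046·2046 = 12365638
λ ≈ 142810480/12365638 = 11.5490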